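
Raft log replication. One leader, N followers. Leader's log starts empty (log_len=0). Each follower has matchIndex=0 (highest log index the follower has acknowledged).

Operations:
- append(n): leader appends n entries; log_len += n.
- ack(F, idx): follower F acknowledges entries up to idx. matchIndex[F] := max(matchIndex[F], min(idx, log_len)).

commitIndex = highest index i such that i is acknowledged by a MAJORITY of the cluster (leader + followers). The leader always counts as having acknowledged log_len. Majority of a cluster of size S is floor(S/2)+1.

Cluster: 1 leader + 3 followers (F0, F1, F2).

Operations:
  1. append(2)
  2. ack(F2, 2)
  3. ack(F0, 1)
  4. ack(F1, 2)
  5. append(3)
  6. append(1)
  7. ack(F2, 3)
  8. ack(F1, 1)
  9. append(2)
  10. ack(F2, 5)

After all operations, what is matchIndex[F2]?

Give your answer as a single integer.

Op 1: append 2 -> log_len=2
Op 2: F2 acks idx 2 -> match: F0=0 F1=0 F2=2; commitIndex=0
Op 3: F0 acks idx 1 -> match: F0=1 F1=0 F2=2; commitIndex=1
Op 4: F1 acks idx 2 -> match: F0=1 F1=2 F2=2; commitIndex=2
Op 5: append 3 -> log_len=5
Op 6: append 1 -> log_len=6
Op 7: F2 acks idx 3 -> match: F0=1 F1=2 F2=3; commitIndex=2
Op 8: F1 acks idx 1 -> match: F0=1 F1=2 F2=3; commitIndex=2
Op 9: append 2 -> log_len=8
Op 10: F2 acks idx 5 -> match: F0=1 F1=2 F2=5; commitIndex=2

Answer: 5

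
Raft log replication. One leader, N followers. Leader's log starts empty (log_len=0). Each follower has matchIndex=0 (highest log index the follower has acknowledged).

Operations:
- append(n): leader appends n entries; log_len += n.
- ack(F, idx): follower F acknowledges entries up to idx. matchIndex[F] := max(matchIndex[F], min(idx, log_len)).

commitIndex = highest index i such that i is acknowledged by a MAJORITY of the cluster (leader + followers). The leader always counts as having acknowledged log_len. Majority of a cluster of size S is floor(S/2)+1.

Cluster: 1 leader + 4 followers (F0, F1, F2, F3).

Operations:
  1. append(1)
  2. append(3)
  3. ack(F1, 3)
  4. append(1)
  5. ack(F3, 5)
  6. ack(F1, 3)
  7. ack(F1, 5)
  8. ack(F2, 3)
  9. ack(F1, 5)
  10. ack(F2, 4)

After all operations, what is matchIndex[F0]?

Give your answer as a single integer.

Answer: 0

Derivation:
Op 1: append 1 -> log_len=1
Op 2: append 3 -> log_len=4
Op 3: F1 acks idx 3 -> match: F0=0 F1=3 F2=0 F3=0; commitIndex=0
Op 4: append 1 -> log_len=5
Op 5: F3 acks idx 5 -> match: F0=0 F1=3 F2=0 F3=5; commitIndex=3
Op 6: F1 acks idx 3 -> match: F0=0 F1=3 F2=0 F3=5; commitIndex=3
Op 7: F1 acks idx 5 -> match: F0=0 F1=5 F2=0 F3=5; commitIndex=5
Op 8: F2 acks idx 3 -> match: F0=0 F1=5 F2=3 F3=5; commitIndex=5
Op 9: F1 acks idx 5 -> match: F0=0 F1=5 F2=3 F3=5; commitIndex=5
Op 10: F2 acks idx 4 -> match: F0=0 F1=5 F2=4 F3=5; commitIndex=5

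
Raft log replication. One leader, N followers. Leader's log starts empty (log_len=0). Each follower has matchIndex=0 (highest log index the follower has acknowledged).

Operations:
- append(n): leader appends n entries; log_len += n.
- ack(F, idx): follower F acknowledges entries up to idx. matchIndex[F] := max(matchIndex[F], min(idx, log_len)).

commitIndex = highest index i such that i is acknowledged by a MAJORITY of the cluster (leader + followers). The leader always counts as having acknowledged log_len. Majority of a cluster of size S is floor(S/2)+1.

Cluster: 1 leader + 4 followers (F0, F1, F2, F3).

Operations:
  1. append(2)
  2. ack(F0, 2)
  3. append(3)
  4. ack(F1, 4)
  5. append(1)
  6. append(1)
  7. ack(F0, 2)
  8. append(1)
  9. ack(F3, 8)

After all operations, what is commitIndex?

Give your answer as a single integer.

Answer: 4

Derivation:
Op 1: append 2 -> log_len=2
Op 2: F0 acks idx 2 -> match: F0=2 F1=0 F2=0 F3=0; commitIndex=0
Op 3: append 3 -> log_len=5
Op 4: F1 acks idx 4 -> match: F0=2 F1=4 F2=0 F3=0; commitIndex=2
Op 5: append 1 -> log_len=6
Op 6: append 1 -> log_len=7
Op 7: F0 acks idx 2 -> match: F0=2 F1=4 F2=0 F3=0; commitIndex=2
Op 8: append 1 -> log_len=8
Op 9: F3 acks idx 8 -> match: F0=2 F1=4 F2=0 F3=8; commitIndex=4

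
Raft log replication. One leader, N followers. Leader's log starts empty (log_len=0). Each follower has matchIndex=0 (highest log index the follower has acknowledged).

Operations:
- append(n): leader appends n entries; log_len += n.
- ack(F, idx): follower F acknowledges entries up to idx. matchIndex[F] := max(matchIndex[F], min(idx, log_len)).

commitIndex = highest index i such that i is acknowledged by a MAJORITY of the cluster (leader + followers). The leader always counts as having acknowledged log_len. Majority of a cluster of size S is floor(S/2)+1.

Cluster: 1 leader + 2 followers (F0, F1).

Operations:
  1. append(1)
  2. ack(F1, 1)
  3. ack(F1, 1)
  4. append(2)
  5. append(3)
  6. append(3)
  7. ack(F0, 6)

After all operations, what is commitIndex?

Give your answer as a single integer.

Answer: 6

Derivation:
Op 1: append 1 -> log_len=1
Op 2: F1 acks idx 1 -> match: F0=0 F1=1; commitIndex=1
Op 3: F1 acks idx 1 -> match: F0=0 F1=1; commitIndex=1
Op 4: append 2 -> log_len=3
Op 5: append 3 -> log_len=6
Op 6: append 3 -> log_len=9
Op 7: F0 acks idx 6 -> match: F0=6 F1=1; commitIndex=6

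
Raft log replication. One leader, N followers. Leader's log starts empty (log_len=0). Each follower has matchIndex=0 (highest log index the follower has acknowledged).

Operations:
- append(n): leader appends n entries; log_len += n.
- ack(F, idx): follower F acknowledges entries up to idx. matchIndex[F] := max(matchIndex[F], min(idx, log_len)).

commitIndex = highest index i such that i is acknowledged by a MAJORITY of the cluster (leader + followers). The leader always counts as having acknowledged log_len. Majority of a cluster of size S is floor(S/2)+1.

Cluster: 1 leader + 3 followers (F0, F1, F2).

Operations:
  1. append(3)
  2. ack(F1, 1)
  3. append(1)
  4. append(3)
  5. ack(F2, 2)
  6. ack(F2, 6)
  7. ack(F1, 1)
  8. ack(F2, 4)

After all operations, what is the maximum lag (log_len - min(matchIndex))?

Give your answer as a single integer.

Op 1: append 3 -> log_len=3
Op 2: F1 acks idx 1 -> match: F0=0 F1=1 F2=0; commitIndex=0
Op 3: append 1 -> log_len=4
Op 4: append 3 -> log_len=7
Op 5: F2 acks idx 2 -> match: F0=0 F1=1 F2=2; commitIndex=1
Op 6: F2 acks idx 6 -> match: F0=0 F1=1 F2=6; commitIndex=1
Op 7: F1 acks idx 1 -> match: F0=0 F1=1 F2=6; commitIndex=1
Op 8: F2 acks idx 4 -> match: F0=0 F1=1 F2=6; commitIndex=1

Answer: 7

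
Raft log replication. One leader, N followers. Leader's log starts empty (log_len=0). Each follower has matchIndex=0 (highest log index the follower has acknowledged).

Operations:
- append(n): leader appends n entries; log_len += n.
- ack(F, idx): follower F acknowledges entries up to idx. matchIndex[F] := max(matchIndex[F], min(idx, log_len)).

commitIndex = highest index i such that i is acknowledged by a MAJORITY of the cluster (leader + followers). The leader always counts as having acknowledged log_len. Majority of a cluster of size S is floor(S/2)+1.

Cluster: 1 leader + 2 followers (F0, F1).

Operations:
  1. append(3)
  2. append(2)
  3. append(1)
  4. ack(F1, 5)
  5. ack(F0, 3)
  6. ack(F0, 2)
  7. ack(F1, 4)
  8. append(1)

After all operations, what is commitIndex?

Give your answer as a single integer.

Op 1: append 3 -> log_len=3
Op 2: append 2 -> log_len=5
Op 3: append 1 -> log_len=6
Op 4: F1 acks idx 5 -> match: F0=0 F1=5; commitIndex=5
Op 5: F0 acks idx 3 -> match: F0=3 F1=5; commitIndex=5
Op 6: F0 acks idx 2 -> match: F0=3 F1=5; commitIndex=5
Op 7: F1 acks idx 4 -> match: F0=3 F1=5; commitIndex=5
Op 8: append 1 -> log_len=7

Answer: 5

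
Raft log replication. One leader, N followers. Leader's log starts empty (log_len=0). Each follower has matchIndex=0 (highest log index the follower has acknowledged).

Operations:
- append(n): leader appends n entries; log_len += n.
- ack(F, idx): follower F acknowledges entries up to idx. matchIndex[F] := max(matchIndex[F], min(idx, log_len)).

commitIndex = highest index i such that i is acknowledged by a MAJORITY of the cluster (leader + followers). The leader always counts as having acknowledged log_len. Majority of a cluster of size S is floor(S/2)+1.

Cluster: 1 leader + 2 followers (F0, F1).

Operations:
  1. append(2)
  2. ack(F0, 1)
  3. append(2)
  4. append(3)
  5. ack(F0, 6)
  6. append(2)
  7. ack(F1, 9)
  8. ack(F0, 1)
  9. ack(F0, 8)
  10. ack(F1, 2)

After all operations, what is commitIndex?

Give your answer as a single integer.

Answer: 9

Derivation:
Op 1: append 2 -> log_len=2
Op 2: F0 acks idx 1 -> match: F0=1 F1=0; commitIndex=1
Op 3: append 2 -> log_len=4
Op 4: append 3 -> log_len=7
Op 5: F0 acks idx 6 -> match: F0=6 F1=0; commitIndex=6
Op 6: append 2 -> log_len=9
Op 7: F1 acks idx 9 -> match: F0=6 F1=9; commitIndex=9
Op 8: F0 acks idx 1 -> match: F0=6 F1=9; commitIndex=9
Op 9: F0 acks idx 8 -> match: F0=8 F1=9; commitIndex=9
Op 10: F1 acks idx 2 -> match: F0=8 F1=9; commitIndex=9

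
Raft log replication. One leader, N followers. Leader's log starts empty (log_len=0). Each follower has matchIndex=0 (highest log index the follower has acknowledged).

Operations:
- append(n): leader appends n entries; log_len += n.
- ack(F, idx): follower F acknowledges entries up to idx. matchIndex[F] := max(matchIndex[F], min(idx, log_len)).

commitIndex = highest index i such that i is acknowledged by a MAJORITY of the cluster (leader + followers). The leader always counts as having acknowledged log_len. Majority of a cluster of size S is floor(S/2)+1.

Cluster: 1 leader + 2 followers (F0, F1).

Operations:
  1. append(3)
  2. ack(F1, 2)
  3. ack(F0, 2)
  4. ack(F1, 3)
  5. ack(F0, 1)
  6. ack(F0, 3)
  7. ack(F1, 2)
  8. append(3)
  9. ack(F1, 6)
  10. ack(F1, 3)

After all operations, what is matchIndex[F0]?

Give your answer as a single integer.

Answer: 3

Derivation:
Op 1: append 3 -> log_len=3
Op 2: F1 acks idx 2 -> match: F0=0 F1=2; commitIndex=2
Op 3: F0 acks idx 2 -> match: F0=2 F1=2; commitIndex=2
Op 4: F1 acks idx 3 -> match: F0=2 F1=3; commitIndex=3
Op 5: F0 acks idx 1 -> match: F0=2 F1=3; commitIndex=3
Op 6: F0 acks idx 3 -> match: F0=3 F1=3; commitIndex=3
Op 7: F1 acks idx 2 -> match: F0=3 F1=3; commitIndex=3
Op 8: append 3 -> log_len=6
Op 9: F1 acks idx 6 -> match: F0=3 F1=6; commitIndex=6
Op 10: F1 acks idx 3 -> match: F0=3 F1=6; commitIndex=6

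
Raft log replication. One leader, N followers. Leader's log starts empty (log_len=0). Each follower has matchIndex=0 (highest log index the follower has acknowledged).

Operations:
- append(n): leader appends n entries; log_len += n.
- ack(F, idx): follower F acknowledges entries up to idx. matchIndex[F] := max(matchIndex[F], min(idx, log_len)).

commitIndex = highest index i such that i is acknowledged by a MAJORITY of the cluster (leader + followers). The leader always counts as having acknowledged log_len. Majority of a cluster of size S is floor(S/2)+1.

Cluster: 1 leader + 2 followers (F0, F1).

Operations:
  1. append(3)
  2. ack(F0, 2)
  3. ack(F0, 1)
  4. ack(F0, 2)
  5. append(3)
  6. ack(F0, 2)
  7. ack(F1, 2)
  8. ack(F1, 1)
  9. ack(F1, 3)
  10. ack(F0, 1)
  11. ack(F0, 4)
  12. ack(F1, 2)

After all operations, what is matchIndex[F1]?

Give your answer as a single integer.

Op 1: append 3 -> log_len=3
Op 2: F0 acks idx 2 -> match: F0=2 F1=0; commitIndex=2
Op 3: F0 acks idx 1 -> match: F0=2 F1=0; commitIndex=2
Op 4: F0 acks idx 2 -> match: F0=2 F1=0; commitIndex=2
Op 5: append 3 -> log_len=6
Op 6: F0 acks idx 2 -> match: F0=2 F1=0; commitIndex=2
Op 7: F1 acks idx 2 -> match: F0=2 F1=2; commitIndex=2
Op 8: F1 acks idx 1 -> match: F0=2 F1=2; commitIndex=2
Op 9: F1 acks idx 3 -> match: F0=2 F1=3; commitIndex=3
Op 10: F0 acks idx 1 -> match: F0=2 F1=3; commitIndex=3
Op 11: F0 acks idx 4 -> match: F0=4 F1=3; commitIndex=4
Op 12: F1 acks idx 2 -> match: F0=4 F1=3; commitIndex=4

Answer: 3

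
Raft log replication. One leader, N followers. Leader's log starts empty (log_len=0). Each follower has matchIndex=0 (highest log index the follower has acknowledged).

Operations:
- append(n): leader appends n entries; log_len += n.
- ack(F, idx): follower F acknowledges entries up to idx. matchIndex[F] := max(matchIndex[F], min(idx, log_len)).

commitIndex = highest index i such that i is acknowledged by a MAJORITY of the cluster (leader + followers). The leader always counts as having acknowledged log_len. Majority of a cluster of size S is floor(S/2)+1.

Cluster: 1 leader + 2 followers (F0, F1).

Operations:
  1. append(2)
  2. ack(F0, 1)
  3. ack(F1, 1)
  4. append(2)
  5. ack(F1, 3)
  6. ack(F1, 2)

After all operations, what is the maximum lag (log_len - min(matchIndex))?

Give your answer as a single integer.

Answer: 3

Derivation:
Op 1: append 2 -> log_len=2
Op 2: F0 acks idx 1 -> match: F0=1 F1=0; commitIndex=1
Op 3: F1 acks idx 1 -> match: F0=1 F1=1; commitIndex=1
Op 4: append 2 -> log_len=4
Op 5: F1 acks idx 3 -> match: F0=1 F1=3; commitIndex=3
Op 6: F1 acks idx 2 -> match: F0=1 F1=3; commitIndex=3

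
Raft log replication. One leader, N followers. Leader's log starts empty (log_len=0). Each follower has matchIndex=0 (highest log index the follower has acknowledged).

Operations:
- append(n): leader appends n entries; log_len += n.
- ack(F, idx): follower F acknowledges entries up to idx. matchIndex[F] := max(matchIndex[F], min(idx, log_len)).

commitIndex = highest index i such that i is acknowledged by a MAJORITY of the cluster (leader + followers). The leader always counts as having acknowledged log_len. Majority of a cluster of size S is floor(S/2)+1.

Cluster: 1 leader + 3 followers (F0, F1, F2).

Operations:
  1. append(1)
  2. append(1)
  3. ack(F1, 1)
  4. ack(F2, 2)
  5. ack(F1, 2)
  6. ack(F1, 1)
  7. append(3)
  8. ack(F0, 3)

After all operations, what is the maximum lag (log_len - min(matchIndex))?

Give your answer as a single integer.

Answer: 3

Derivation:
Op 1: append 1 -> log_len=1
Op 2: append 1 -> log_len=2
Op 3: F1 acks idx 1 -> match: F0=0 F1=1 F2=0; commitIndex=0
Op 4: F2 acks idx 2 -> match: F0=0 F1=1 F2=2; commitIndex=1
Op 5: F1 acks idx 2 -> match: F0=0 F1=2 F2=2; commitIndex=2
Op 6: F1 acks idx 1 -> match: F0=0 F1=2 F2=2; commitIndex=2
Op 7: append 3 -> log_len=5
Op 8: F0 acks idx 3 -> match: F0=3 F1=2 F2=2; commitIndex=2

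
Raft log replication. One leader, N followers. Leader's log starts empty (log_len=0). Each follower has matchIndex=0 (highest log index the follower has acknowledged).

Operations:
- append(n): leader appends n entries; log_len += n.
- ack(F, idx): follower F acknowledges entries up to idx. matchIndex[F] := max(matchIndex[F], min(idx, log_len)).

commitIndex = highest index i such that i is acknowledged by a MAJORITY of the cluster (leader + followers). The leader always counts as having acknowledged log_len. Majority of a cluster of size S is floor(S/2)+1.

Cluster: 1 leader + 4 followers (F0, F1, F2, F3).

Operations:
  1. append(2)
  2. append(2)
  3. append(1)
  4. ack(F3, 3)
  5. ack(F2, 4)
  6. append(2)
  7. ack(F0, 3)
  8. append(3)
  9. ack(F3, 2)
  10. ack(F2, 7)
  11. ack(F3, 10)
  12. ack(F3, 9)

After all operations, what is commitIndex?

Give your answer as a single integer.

Op 1: append 2 -> log_len=2
Op 2: append 2 -> log_len=4
Op 3: append 1 -> log_len=5
Op 4: F3 acks idx 3 -> match: F0=0 F1=0 F2=0 F3=3; commitIndex=0
Op 5: F2 acks idx 4 -> match: F0=0 F1=0 F2=4 F3=3; commitIndex=3
Op 6: append 2 -> log_len=7
Op 7: F0 acks idx 3 -> match: F0=3 F1=0 F2=4 F3=3; commitIndex=3
Op 8: append 3 -> log_len=10
Op 9: F3 acks idx 2 -> match: F0=3 F1=0 F2=4 F3=3; commitIndex=3
Op 10: F2 acks idx 7 -> match: F0=3 F1=0 F2=7 F3=3; commitIndex=3
Op 11: F3 acks idx 10 -> match: F0=3 F1=0 F2=7 F3=10; commitIndex=7
Op 12: F3 acks idx 9 -> match: F0=3 F1=0 F2=7 F3=10; commitIndex=7

Answer: 7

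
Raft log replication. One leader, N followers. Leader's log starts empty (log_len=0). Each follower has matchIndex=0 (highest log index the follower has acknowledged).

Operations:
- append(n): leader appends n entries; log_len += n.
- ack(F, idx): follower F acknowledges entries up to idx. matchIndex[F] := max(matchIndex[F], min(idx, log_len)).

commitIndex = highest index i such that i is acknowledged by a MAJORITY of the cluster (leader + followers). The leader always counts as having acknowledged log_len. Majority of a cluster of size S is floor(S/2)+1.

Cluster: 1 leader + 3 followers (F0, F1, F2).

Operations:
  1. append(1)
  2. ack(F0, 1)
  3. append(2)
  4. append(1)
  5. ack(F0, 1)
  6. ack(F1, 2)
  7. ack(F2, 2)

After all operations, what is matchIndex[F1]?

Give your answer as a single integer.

Answer: 2

Derivation:
Op 1: append 1 -> log_len=1
Op 2: F0 acks idx 1 -> match: F0=1 F1=0 F2=0; commitIndex=0
Op 3: append 2 -> log_len=3
Op 4: append 1 -> log_len=4
Op 5: F0 acks idx 1 -> match: F0=1 F1=0 F2=0; commitIndex=0
Op 6: F1 acks idx 2 -> match: F0=1 F1=2 F2=0; commitIndex=1
Op 7: F2 acks idx 2 -> match: F0=1 F1=2 F2=2; commitIndex=2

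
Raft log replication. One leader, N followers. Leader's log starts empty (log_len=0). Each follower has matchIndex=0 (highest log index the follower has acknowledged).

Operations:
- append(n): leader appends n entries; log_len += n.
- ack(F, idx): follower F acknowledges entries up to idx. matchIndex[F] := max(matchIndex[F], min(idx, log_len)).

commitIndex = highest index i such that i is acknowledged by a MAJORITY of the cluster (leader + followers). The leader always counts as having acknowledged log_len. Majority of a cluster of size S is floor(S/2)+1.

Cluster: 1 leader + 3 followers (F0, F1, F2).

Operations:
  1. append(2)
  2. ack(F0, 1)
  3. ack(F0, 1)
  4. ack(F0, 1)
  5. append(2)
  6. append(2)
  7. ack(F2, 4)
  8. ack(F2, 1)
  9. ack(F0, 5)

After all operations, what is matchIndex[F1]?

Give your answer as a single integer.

Answer: 0

Derivation:
Op 1: append 2 -> log_len=2
Op 2: F0 acks idx 1 -> match: F0=1 F1=0 F2=0; commitIndex=0
Op 3: F0 acks idx 1 -> match: F0=1 F1=0 F2=0; commitIndex=0
Op 4: F0 acks idx 1 -> match: F0=1 F1=0 F2=0; commitIndex=0
Op 5: append 2 -> log_len=4
Op 6: append 2 -> log_len=6
Op 7: F2 acks idx 4 -> match: F0=1 F1=0 F2=4; commitIndex=1
Op 8: F2 acks idx 1 -> match: F0=1 F1=0 F2=4; commitIndex=1
Op 9: F0 acks idx 5 -> match: F0=5 F1=0 F2=4; commitIndex=4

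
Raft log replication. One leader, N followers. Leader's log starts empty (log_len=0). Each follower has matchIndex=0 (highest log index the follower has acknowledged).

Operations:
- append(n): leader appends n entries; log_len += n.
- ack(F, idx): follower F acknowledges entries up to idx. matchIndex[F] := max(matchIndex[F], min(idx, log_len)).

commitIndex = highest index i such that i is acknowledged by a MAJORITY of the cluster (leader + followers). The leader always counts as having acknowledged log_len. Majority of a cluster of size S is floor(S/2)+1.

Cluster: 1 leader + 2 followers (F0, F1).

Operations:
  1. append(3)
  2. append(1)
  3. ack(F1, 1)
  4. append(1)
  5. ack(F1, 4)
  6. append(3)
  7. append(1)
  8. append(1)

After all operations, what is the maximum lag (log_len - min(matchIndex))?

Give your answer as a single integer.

Answer: 10

Derivation:
Op 1: append 3 -> log_len=3
Op 2: append 1 -> log_len=4
Op 3: F1 acks idx 1 -> match: F0=0 F1=1; commitIndex=1
Op 4: append 1 -> log_len=5
Op 5: F1 acks idx 4 -> match: F0=0 F1=4; commitIndex=4
Op 6: append 3 -> log_len=8
Op 7: append 1 -> log_len=9
Op 8: append 1 -> log_len=10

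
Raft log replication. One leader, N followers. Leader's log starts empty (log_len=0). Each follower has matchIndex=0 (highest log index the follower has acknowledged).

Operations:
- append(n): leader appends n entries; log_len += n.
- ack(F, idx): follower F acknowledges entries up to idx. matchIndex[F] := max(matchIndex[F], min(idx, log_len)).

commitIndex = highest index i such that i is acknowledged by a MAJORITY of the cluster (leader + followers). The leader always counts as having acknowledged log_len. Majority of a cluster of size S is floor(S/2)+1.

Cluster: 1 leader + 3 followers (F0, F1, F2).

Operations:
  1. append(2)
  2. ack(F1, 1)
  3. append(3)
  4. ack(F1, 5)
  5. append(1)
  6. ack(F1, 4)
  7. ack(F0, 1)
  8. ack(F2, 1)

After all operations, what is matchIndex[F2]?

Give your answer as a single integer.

Answer: 1

Derivation:
Op 1: append 2 -> log_len=2
Op 2: F1 acks idx 1 -> match: F0=0 F1=1 F2=0; commitIndex=0
Op 3: append 3 -> log_len=5
Op 4: F1 acks idx 5 -> match: F0=0 F1=5 F2=0; commitIndex=0
Op 5: append 1 -> log_len=6
Op 6: F1 acks idx 4 -> match: F0=0 F1=5 F2=0; commitIndex=0
Op 7: F0 acks idx 1 -> match: F0=1 F1=5 F2=0; commitIndex=1
Op 8: F2 acks idx 1 -> match: F0=1 F1=5 F2=1; commitIndex=1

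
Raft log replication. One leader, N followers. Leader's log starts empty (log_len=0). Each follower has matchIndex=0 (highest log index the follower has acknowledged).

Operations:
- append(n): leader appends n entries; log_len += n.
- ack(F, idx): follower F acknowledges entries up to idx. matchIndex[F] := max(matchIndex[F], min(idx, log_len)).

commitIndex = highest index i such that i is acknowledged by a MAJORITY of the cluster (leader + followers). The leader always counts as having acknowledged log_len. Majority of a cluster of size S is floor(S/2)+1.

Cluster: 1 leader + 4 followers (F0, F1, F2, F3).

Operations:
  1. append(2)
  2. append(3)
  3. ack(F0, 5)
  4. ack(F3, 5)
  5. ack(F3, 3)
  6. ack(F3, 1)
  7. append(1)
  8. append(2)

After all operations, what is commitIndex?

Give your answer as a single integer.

Answer: 5

Derivation:
Op 1: append 2 -> log_len=2
Op 2: append 3 -> log_len=5
Op 3: F0 acks idx 5 -> match: F0=5 F1=0 F2=0 F3=0; commitIndex=0
Op 4: F3 acks idx 5 -> match: F0=5 F1=0 F2=0 F3=5; commitIndex=5
Op 5: F3 acks idx 3 -> match: F0=5 F1=0 F2=0 F3=5; commitIndex=5
Op 6: F3 acks idx 1 -> match: F0=5 F1=0 F2=0 F3=5; commitIndex=5
Op 7: append 1 -> log_len=6
Op 8: append 2 -> log_len=8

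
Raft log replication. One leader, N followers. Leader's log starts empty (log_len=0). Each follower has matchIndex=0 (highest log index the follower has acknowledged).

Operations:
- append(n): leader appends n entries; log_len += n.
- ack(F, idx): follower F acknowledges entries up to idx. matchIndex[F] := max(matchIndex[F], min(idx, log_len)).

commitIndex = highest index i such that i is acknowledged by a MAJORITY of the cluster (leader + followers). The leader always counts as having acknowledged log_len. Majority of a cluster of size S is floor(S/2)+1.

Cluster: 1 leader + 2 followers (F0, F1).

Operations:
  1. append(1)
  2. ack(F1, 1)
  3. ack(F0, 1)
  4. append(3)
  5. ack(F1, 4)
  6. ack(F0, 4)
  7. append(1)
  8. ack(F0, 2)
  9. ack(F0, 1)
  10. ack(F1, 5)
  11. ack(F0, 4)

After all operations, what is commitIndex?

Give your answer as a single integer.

Answer: 5

Derivation:
Op 1: append 1 -> log_len=1
Op 2: F1 acks idx 1 -> match: F0=0 F1=1; commitIndex=1
Op 3: F0 acks idx 1 -> match: F0=1 F1=1; commitIndex=1
Op 4: append 3 -> log_len=4
Op 5: F1 acks idx 4 -> match: F0=1 F1=4; commitIndex=4
Op 6: F0 acks idx 4 -> match: F0=4 F1=4; commitIndex=4
Op 7: append 1 -> log_len=5
Op 8: F0 acks idx 2 -> match: F0=4 F1=4; commitIndex=4
Op 9: F0 acks idx 1 -> match: F0=4 F1=4; commitIndex=4
Op 10: F1 acks idx 5 -> match: F0=4 F1=5; commitIndex=5
Op 11: F0 acks idx 4 -> match: F0=4 F1=5; commitIndex=5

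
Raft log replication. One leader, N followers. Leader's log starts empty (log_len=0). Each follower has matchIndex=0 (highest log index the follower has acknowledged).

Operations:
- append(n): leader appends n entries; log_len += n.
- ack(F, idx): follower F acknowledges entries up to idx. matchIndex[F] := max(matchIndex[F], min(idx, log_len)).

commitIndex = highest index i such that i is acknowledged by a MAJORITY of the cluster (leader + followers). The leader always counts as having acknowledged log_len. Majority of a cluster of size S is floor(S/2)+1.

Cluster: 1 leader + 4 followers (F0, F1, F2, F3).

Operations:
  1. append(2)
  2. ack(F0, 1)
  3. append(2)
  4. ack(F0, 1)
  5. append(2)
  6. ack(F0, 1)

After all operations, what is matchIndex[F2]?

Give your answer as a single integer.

Answer: 0

Derivation:
Op 1: append 2 -> log_len=2
Op 2: F0 acks idx 1 -> match: F0=1 F1=0 F2=0 F3=0; commitIndex=0
Op 3: append 2 -> log_len=4
Op 4: F0 acks idx 1 -> match: F0=1 F1=0 F2=0 F3=0; commitIndex=0
Op 5: append 2 -> log_len=6
Op 6: F0 acks idx 1 -> match: F0=1 F1=0 F2=0 F3=0; commitIndex=0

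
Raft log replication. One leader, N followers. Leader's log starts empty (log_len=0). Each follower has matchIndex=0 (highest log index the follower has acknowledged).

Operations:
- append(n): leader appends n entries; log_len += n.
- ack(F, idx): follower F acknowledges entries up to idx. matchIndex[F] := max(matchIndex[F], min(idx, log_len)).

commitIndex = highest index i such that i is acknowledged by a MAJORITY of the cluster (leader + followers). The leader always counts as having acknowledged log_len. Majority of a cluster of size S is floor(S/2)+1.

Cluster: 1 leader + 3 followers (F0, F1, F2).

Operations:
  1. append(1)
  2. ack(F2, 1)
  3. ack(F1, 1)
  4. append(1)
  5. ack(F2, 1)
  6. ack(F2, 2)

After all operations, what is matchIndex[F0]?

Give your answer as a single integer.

Op 1: append 1 -> log_len=1
Op 2: F2 acks idx 1 -> match: F0=0 F1=0 F2=1; commitIndex=0
Op 3: F1 acks idx 1 -> match: F0=0 F1=1 F2=1; commitIndex=1
Op 4: append 1 -> log_len=2
Op 5: F2 acks idx 1 -> match: F0=0 F1=1 F2=1; commitIndex=1
Op 6: F2 acks idx 2 -> match: F0=0 F1=1 F2=2; commitIndex=1

Answer: 0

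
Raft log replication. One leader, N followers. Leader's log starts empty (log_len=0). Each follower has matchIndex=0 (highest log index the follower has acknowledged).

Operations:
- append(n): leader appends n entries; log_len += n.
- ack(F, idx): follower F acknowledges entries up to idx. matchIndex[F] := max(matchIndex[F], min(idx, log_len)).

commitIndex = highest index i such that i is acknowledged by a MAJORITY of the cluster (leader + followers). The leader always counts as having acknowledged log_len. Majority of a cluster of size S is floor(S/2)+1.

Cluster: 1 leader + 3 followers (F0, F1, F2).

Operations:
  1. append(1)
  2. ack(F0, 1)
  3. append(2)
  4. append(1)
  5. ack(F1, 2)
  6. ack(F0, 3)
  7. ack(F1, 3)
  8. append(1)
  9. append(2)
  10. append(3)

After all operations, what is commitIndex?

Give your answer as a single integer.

Answer: 3

Derivation:
Op 1: append 1 -> log_len=1
Op 2: F0 acks idx 1 -> match: F0=1 F1=0 F2=0; commitIndex=0
Op 3: append 2 -> log_len=3
Op 4: append 1 -> log_len=4
Op 5: F1 acks idx 2 -> match: F0=1 F1=2 F2=0; commitIndex=1
Op 6: F0 acks idx 3 -> match: F0=3 F1=2 F2=0; commitIndex=2
Op 7: F1 acks idx 3 -> match: F0=3 F1=3 F2=0; commitIndex=3
Op 8: append 1 -> log_len=5
Op 9: append 2 -> log_len=7
Op 10: append 3 -> log_len=10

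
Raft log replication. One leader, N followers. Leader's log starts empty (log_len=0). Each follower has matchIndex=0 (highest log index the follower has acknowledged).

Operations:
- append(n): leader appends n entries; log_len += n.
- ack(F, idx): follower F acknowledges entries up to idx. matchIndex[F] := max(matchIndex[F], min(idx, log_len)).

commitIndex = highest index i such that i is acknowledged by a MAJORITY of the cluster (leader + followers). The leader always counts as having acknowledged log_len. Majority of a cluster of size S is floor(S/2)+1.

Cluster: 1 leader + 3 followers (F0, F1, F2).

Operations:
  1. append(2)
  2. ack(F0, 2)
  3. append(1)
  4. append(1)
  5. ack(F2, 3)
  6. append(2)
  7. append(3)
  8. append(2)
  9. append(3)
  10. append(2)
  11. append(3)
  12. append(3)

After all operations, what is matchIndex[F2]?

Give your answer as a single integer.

Op 1: append 2 -> log_len=2
Op 2: F0 acks idx 2 -> match: F0=2 F1=0 F2=0; commitIndex=0
Op 3: append 1 -> log_len=3
Op 4: append 1 -> log_len=4
Op 5: F2 acks idx 3 -> match: F0=2 F1=0 F2=3; commitIndex=2
Op 6: append 2 -> log_len=6
Op 7: append 3 -> log_len=9
Op 8: append 2 -> log_len=11
Op 9: append 3 -> log_len=14
Op 10: append 2 -> log_len=16
Op 11: append 3 -> log_len=19
Op 12: append 3 -> log_len=22

Answer: 3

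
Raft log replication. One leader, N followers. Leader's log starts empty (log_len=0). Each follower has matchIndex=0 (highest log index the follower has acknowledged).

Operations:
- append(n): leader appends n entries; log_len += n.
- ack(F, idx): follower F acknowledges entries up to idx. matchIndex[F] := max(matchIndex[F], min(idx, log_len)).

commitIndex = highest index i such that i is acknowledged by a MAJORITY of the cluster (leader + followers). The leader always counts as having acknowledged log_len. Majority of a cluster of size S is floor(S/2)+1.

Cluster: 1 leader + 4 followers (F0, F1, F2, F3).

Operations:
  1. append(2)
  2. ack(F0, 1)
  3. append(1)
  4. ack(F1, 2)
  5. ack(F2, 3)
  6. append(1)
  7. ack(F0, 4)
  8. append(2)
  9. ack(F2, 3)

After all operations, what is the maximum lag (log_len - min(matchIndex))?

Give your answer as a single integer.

Op 1: append 2 -> log_len=2
Op 2: F0 acks idx 1 -> match: F0=1 F1=0 F2=0 F3=0; commitIndex=0
Op 3: append 1 -> log_len=3
Op 4: F1 acks idx 2 -> match: F0=1 F1=2 F2=0 F3=0; commitIndex=1
Op 5: F2 acks idx 3 -> match: F0=1 F1=2 F2=3 F3=0; commitIndex=2
Op 6: append 1 -> log_len=4
Op 7: F0 acks idx 4 -> match: F0=4 F1=2 F2=3 F3=0; commitIndex=3
Op 8: append 2 -> log_len=6
Op 9: F2 acks idx 3 -> match: F0=4 F1=2 F2=3 F3=0; commitIndex=3

Answer: 6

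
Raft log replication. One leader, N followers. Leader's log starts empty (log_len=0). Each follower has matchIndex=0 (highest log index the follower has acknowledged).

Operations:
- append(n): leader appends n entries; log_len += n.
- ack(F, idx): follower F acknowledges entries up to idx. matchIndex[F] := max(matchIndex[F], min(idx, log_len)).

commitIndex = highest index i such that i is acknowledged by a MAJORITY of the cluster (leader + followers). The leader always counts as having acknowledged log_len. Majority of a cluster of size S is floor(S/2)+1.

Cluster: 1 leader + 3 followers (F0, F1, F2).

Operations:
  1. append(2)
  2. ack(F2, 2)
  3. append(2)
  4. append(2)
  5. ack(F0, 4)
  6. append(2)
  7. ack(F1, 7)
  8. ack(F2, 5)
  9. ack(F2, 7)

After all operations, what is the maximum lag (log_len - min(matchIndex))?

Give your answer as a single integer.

Answer: 4

Derivation:
Op 1: append 2 -> log_len=2
Op 2: F2 acks idx 2 -> match: F0=0 F1=0 F2=2; commitIndex=0
Op 3: append 2 -> log_len=4
Op 4: append 2 -> log_len=6
Op 5: F0 acks idx 4 -> match: F0=4 F1=0 F2=2; commitIndex=2
Op 6: append 2 -> log_len=8
Op 7: F1 acks idx 7 -> match: F0=4 F1=7 F2=2; commitIndex=4
Op 8: F2 acks idx 5 -> match: F0=4 F1=7 F2=5; commitIndex=5
Op 9: F2 acks idx 7 -> match: F0=4 F1=7 F2=7; commitIndex=7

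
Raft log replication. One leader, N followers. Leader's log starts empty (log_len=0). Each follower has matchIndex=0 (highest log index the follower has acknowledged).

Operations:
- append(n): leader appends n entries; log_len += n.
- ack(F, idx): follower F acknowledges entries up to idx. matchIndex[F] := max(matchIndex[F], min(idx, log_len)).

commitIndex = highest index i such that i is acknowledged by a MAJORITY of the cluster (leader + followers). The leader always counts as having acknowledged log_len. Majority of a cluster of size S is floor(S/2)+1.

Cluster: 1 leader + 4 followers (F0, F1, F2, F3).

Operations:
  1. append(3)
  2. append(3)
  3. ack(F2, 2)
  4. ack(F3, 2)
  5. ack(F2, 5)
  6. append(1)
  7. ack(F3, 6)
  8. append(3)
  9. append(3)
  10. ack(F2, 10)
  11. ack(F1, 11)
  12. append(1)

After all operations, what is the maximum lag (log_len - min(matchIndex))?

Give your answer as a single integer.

Op 1: append 3 -> log_len=3
Op 2: append 3 -> log_len=6
Op 3: F2 acks idx 2 -> match: F0=0 F1=0 F2=2 F3=0; commitIndex=0
Op 4: F3 acks idx 2 -> match: F0=0 F1=0 F2=2 F3=2; commitIndex=2
Op 5: F2 acks idx 5 -> match: F0=0 F1=0 F2=5 F3=2; commitIndex=2
Op 6: append 1 -> log_len=7
Op 7: F3 acks idx 6 -> match: F0=0 F1=0 F2=5 F3=6; commitIndex=5
Op 8: append 3 -> log_len=10
Op 9: append 3 -> log_len=13
Op 10: F2 acks idx 10 -> match: F0=0 F1=0 F2=10 F3=6; commitIndex=6
Op 11: F1 acks idx 11 -> match: F0=0 F1=11 F2=10 F3=6; commitIndex=10
Op 12: append 1 -> log_len=14

Answer: 14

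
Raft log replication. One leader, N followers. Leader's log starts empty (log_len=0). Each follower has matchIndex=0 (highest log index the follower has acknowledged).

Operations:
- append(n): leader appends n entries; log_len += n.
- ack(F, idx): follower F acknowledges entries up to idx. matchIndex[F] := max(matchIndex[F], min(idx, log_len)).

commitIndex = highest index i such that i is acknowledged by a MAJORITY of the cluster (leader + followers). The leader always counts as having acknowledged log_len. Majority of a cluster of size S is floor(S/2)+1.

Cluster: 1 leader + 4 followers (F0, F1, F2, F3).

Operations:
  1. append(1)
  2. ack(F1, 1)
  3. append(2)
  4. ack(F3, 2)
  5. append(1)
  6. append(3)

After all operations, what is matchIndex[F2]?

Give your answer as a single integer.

Op 1: append 1 -> log_len=1
Op 2: F1 acks idx 1 -> match: F0=0 F1=1 F2=0 F3=0; commitIndex=0
Op 3: append 2 -> log_len=3
Op 4: F3 acks idx 2 -> match: F0=0 F1=1 F2=0 F3=2; commitIndex=1
Op 5: append 1 -> log_len=4
Op 6: append 3 -> log_len=7

Answer: 0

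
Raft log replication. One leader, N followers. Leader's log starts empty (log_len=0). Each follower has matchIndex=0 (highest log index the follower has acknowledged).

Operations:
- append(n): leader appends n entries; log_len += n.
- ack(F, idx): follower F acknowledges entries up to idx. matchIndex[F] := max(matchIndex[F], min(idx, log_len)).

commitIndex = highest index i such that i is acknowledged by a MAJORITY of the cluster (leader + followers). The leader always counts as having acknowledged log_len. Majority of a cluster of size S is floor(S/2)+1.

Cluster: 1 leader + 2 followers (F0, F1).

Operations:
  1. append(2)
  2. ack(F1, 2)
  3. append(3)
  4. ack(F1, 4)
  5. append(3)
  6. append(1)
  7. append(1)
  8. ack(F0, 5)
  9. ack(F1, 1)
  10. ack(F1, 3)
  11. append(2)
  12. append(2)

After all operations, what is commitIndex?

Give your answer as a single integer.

Answer: 5

Derivation:
Op 1: append 2 -> log_len=2
Op 2: F1 acks idx 2 -> match: F0=0 F1=2; commitIndex=2
Op 3: append 3 -> log_len=5
Op 4: F1 acks idx 4 -> match: F0=0 F1=4; commitIndex=4
Op 5: append 3 -> log_len=8
Op 6: append 1 -> log_len=9
Op 7: append 1 -> log_len=10
Op 8: F0 acks idx 5 -> match: F0=5 F1=4; commitIndex=5
Op 9: F1 acks idx 1 -> match: F0=5 F1=4; commitIndex=5
Op 10: F1 acks idx 3 -> match: F0=5 F1=4; commitIndex=5
Op 11: append 2 -> log_len=12
Op 12: append 2 -> log_len=14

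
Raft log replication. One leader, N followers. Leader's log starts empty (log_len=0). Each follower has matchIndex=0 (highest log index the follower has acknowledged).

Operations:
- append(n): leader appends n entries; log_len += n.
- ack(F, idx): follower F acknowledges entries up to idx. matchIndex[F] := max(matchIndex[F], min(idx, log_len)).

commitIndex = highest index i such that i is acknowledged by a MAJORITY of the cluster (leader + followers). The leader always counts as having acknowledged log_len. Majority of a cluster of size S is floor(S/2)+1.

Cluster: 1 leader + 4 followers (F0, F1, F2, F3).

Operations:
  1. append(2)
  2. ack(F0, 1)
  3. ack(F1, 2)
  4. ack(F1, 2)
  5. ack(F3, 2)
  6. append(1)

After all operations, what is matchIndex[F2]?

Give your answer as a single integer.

Op 1: append 2 -> log_len=2
Op 2: F0 acks idx 1 -> match: F0=1 F1=0 F2=0 F3=0; commitIndex=0
Op 3: F1 acks idx 2 -> match: F0=1 F1=2 F2=0 F3=0; commitIndex=1
Op 4: F1 acks idx 2 -> match: F0=1 F1=2 F2=0 F3=0; commitIndex=1
Op 5: F3 acks idx 2 -> match: F0=1 F1=2 F2=0 F3=2; commitIndex=2
Op 6: append 1 -> log_len=3

Answer: 0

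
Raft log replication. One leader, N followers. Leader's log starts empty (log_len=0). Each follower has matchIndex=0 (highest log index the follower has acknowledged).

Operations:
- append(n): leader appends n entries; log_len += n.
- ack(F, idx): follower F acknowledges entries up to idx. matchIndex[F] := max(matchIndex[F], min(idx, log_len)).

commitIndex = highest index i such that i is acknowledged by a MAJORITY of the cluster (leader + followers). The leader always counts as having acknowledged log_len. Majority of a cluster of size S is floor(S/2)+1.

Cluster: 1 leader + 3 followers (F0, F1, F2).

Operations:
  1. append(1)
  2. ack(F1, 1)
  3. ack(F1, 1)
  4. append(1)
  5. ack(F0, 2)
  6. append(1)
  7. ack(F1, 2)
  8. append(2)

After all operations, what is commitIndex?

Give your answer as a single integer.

Op 1: append 1 -> log_len=1
Op 2: F1 acks idx 1 -> match: F0=0 F1=1 F2=0; commitIndex=0
Op 3: F1 acks idx 1 -> match: F0=0 F1=1 F2=0; commitIndex=0
Op 4: append 1 -> log_len=2
Op 5: F0 acks idx 2 -> match: F0=2 F1=1 F2=0; commitIndex=1
Op 6: append 1 -> log_len=3
Op 7: F1 acks idx 2 -> match: F0=2 F1=2 F2=0; commitIndex=2
Op 8: append 2 -> log_len=5

Answer: 2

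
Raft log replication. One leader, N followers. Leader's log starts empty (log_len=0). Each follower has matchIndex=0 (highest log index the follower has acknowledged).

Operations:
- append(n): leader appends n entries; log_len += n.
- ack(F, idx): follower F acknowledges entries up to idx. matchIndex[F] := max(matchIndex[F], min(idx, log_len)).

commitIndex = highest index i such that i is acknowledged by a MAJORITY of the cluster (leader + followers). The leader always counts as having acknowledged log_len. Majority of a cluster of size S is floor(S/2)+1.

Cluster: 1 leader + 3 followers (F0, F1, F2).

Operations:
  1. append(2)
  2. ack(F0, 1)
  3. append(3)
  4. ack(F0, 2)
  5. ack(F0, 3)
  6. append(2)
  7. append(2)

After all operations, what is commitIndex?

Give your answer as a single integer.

Answer: 0

Derivation:
Op 1: append 2 -> log_len=2
Op 2: F0 acks idx 1 -> match: F0=1 F1=0 F2=0; commitIndex=0
Op 3: append 3 -> log_len=5
Op 4: F0 acks idx 2 -> match: F0=2 F1=0 F2=0; commitIndex=0
Op 5: F0 acks idx 3 -> match: F0=3 F1=0 F2=0; commitIndex=0
Op 6: append 2 -> log_len=7
Op 7: append 2 -> log_len=9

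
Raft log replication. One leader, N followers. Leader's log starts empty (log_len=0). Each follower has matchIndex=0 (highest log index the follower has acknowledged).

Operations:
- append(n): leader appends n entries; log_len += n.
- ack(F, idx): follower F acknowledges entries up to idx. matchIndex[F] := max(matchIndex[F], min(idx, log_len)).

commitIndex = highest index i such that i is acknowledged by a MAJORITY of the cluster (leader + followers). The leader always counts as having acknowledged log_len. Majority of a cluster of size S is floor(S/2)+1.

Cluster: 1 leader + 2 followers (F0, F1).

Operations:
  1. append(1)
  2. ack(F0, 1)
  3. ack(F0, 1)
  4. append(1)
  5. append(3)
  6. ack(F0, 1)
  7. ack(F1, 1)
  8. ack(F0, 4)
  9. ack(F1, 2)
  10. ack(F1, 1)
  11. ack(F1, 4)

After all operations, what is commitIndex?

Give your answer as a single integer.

Answer: 4

Derivation:
Op 1: append 1 -> log_len=1
Op 2: F0 acks idx 1 -> match: F0=1 F1=0; commitIndex=1
Op 3: F0 acks idx 1 -> match: F0=1 F1=0; commitIndex=1
Op 4: append 1 -> log_len=2
Op 5: append 3 -> log_len=5
Op 6: F0 acks idx 1 -> match: F0=1 F1=0; commitIndex=1
Op 7: F1 acks idx 1 -> match: F0=1 F1=1; commitIndex=1
Op 8: F0 acks idx 4 -> match: F0=4 F1=1; commitIndex=4
Op 9: F1 acks idx 2 -> match: F0=4 F1=2; commitIndex=4
Op 10: F1 acks idx 1 -> match: F0=4 F1=2; commitIndex=4
Op 11: F1 acks idx 4 -> match: F0=4 F1=4; commitIndex=4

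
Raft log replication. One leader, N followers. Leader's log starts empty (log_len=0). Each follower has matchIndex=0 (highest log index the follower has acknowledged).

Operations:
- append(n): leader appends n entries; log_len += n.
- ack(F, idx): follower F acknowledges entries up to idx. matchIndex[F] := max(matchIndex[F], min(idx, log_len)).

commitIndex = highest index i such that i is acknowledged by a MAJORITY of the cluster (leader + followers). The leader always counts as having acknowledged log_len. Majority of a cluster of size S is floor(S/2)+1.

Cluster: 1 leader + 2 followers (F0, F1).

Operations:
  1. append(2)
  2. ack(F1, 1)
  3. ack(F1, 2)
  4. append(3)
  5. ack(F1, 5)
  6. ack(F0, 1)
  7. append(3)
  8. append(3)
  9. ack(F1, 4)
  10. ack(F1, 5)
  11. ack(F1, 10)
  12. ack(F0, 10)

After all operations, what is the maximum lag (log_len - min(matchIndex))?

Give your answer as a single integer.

Answer: 1

Derivation:
Op 1: append 2 -> log_len=2
Op 2: F1 acks idx 1 -> match: F0=0 F1=1; commitIndex=1
Op 3: F1 acks idx 2 -> match: F0=0 F1=2; commitIndex=2
Op 4: append 3 -> log_len=5
Op 5: F1 acks idx 5 -> match: F0=0 F1=5; commitIndex=5
Op 6: F0 acks idx 1 -> match: F0=1 F1=5; commitIndex=5
Op 7: append 3 -> log_len=8
Op 8: append 3 -> log_len=11
Op 9: F1 acks idx 4 -> match: F0=1 F1=5; commitIndex=5
Op 10: F1 acks idx 5 -> match: F0=1 F1=5; commitIndex=5
Op 11: F1 acks idx 10 -> match: F0=1 F1=10; commitIndex=10
Op 12: F0 acks idx 10 -> match: F0=10 F1=10; commitIndex=10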